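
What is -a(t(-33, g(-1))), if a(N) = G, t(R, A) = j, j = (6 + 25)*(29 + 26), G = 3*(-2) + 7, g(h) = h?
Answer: -1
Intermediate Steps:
G = 1 (G = -6 + 7 = 1)
j = 1705 (j = 31*55 = 1705)
t(R, A) = 1705
a(N) = 1
-a(t(-33, g(-1))) = -1*1 = -1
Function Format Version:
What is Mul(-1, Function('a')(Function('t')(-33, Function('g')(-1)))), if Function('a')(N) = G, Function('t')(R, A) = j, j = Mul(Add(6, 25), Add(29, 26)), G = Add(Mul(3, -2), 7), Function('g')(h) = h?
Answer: -1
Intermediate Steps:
G = 1 (G = Add(-6, 7) = 1)
j = 1705 (j = Mul(31, 55) = 1705)
Function('t')(R, A) = 1705
Function('a')(N) = 1
Mul(-1, Function('a')(Function('t')(-33, Function('g')(-1)))) = Mul(-1, 1) = -1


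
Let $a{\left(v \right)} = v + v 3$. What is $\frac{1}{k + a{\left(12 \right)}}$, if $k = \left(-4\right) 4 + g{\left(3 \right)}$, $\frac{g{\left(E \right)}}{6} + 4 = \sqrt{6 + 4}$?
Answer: $- \frac{1}{37} + \frac{3 \sqrt{10}}{148} \approx 0.037073$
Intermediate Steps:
$g{\left(E \right)} = -24 + 6 \sqrt{10}$ ($g{\left(E \right)} = -24 + 6 \sqrt{6 + 4} = -24 + 6 \sqrt{10}$)
$a{\left(v \right)} = 4 v$ ($a{\left(v \right)} = v + 3 v = 4 v$)
$k = -40 + 6 \sqrt{10}$ ($k = \left(-4\right) 4 - \left(24 - 6 \sqrt{10}\right) = -16 - \left(24 - 6 \sqrt{10}\right) = -40 + 6 \sqrt{10} \approx -21.026$)
$\frac{1}{k + a{\left(12 \right)}} = \frac{1}{\left(-40 + 6 \sqrt{10}\right) + 4 \cdot 12} = \frac{1}{\left(-40 + 6 \sqrt{10}\right) + 48} = \frac{1}{8 + 6 \sqrt{10}}$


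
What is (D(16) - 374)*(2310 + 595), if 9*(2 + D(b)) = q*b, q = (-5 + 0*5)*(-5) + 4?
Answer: -8482600/9 ≈ -9.4251e+5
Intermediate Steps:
q = 29 (q = (-5 + 0)*(-5) + 4 = -5*(-5) + 4 = 25 + 4 = 29)
D(b) = -2 + 29*b/9 (D(b) = -2 + (29*b)/9 = -2 + 29*b/9)
(D(16) - 374)*(2310 + 595) = ((-2 + (29/9)*16) - 374)*(2310 + 595) = ((-2 + 464/9) - 374)*2905 = (446/9 - 374)*2905 = -2920/9*2905 = -8482600/9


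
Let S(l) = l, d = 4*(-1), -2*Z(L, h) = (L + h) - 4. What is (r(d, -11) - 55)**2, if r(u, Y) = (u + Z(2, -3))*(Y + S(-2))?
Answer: 5041/4 ≈ 1260.3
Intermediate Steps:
Z(L, h) = 2 - L/2 - h/2 (Z(L, h) = -((L + h) - 4)/2 = -(-4 + L + h)/2 = 2 - L/2 - h/2)
d = -4
r(u, Y) = (-2 + Y)*(5/2 + u) (r(u, Y) = (u + (2 - 1/2*2 - 1/2*(-3)))*(Y - 2) = (u + (2 - 1 + 3/2))*(-2 + Y) = (u + 5/2)*(-2 + Y) = (5/2 + u)*(-2 + Y) = (-2 + Y)*(5/2 + u))
(r(d, -11) - 55)**2 = ((-5 - 2*(-4) + (5/2)*(-11) - 11*(-4)) - 55)**2 = ((-5 + 8 - 55/2 + 44) - 55)**2 = (39/2 - 55)**2 = (-71/2)**2 = 5041/4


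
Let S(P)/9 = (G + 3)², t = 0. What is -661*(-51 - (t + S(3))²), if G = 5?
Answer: 219337647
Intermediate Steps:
S(P) = 576 (S(P) = 9*(5 + 3)² = 9*8² = 9*64 = 576)
-661*(-51 - (t + S(3))²) = -661*(-51 - (0 + 576)²) = -661*(-51 - 1*576²) = -661*(-51 - 1*331776) = -661*(-51 - 331776) = -661*(-331827) = 219337647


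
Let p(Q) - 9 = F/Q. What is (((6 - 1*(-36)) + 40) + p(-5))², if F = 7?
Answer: 200704/25 ≈ 8028.2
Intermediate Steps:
p(Q) = 9 + 7/Q
(((6 - 1*(-36)) + 40) + p(-5))² = (((6 - 1*(-36)) + 40) + (9 + 7/(-5)))² = (((6 + 36) + 40) + (9 + 7*(-⅕)))² = ((42 + 40) + (9 - 7/5))² = (82 + 38/5)² = (448/5)² = 200704/25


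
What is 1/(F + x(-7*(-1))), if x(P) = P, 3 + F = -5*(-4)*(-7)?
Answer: -1/136 ≈ -0.0073529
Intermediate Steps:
F = -143 (F = -3 - 5*(-4)*(-7) = -3 + 20*(-7) = -3 - 140 = -143)
1/(F + x(-7*(-1))) = 1/(-143 - 7*(-1)) = 1/(-143 + 7) = 1/(-136) = -1/136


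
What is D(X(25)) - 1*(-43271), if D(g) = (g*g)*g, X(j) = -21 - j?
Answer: -54065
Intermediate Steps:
D(g) = g³ (D(g) = g²*g = g³)
D(X(25)) - 1*(-43271) = (-21 - 1*25)³ - 1*(-43271) = (-21 - 25)³ + 43271 = (-46)³ + 43271 = -97336 + 43271 = -54065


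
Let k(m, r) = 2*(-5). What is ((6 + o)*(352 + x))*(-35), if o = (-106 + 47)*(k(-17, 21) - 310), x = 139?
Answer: -324555910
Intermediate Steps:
k(m, r) = -10
o = 18880 (o = (-106 + 47)*(-10 - 310) = -59*(-320) = 18880)
((6 + o)*(352 + x))*(-35) = ((6 + 18880)*(352 + 139))*(-35) = (18886*491)*(-35) = 9273026*(-35) = -324555910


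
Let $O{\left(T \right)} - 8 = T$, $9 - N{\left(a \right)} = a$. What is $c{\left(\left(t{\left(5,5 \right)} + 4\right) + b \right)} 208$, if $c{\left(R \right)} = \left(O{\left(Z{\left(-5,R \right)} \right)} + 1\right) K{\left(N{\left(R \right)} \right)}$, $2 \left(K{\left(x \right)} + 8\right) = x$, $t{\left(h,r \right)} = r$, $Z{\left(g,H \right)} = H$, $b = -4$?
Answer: $-17472$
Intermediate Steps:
$N{\left(a \right)} = 9 - a$
$O{\left(T \right)} = 8 + T$
$K{\left(x \right)} = -8 + \frac{x}{2}$
$c{\left(R \right)} = \left(9 + R\right) \left(- \frac{7}{2} - \frac{R}{2}\right)$ ($c{\left(R \right)} = \left(\left(8 + R\right) + 1\right) \left(-8 + \frac{9 - R}{2}\right) = \left(9 + R\right) \left(-8 - \left(- \frac{9}{2} + \frac{R}{2}\right)\right) = \left(9 + R\right) \left(- \frac{7}{2} - \frac{R}{2}\right)$)
$c{\left(\left(t{\left(5,5 \right)} + 4\right) + b \right)} 208 = - \frac{\left(7 + \left(\left(5 + 4\right) - 4\right)\right) \left(9 + \left(\left(5 + 4\right) - 4\right)\right)}{2} \cdot 208 = - \frac{\left(7 + \left(9 - 4\right)\right) \left(9 + \left(9 - 4\right)\right)}{2} \cdot 208 = - \frac{\left(7 + 5\right) \left(9 + 5\right)}{2} \cdot 208 = \left(- \frac{1}{2}\right) 12 \cdot 14 \cdot 208 = \left(-84\right) 208 = -17472$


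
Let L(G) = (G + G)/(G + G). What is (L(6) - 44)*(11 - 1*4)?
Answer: -301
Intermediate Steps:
L(G) = 1 (L(G) = (2*G)/((2*G)) = (2*G)*(1/(2*G)) = 1)
(L(6) - 44)*(11 - 1*4) = (1 - 44)*(11 - 1*4) = -43*(11 - 4) = -43*7 = -301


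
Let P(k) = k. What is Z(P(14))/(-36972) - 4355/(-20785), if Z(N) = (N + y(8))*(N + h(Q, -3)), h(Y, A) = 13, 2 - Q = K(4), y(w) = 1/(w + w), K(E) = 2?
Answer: 54443113/273231296 ≈ 0.19926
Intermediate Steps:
y(w) = 1/(2*w)
Q = 0 (Q = 2 - 1*2 = 2 - 2 = 0)
Z(N) = (13 + N)*(1/16 + N) (Z(N) = (N + (½)/8)*(N + 13) = (N + (½)*(⅛))*(13 + N) = (N + 1/16)*(13 + N) = (1/16 + N)*(13 + N) = (13 + N)*(1/16 + N))
Z(P(14))/(-36972) - 4355/(-20785) = (13/16 + 14² + (209/16)*14)/(-36972) - 4355/(-20785) = (13/16 + 196 + 1463/8)*(-1/36972) - 4355*(-1/20785) = (6075/16)*(-1/36972) + 871/4157 = -675/65728 + 871/4157 = 54443113/273231296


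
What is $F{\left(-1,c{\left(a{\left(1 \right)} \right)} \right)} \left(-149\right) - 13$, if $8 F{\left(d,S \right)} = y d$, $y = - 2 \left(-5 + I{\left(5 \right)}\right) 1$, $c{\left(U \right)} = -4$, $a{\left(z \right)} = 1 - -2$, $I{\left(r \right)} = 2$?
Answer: $\frac{395}{4} \approx 98.75$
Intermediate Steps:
$a{\left(z \right)} = 3$ ($a{\left(z \right)} = 1 + 2 = 3$)
$y = 6$ ($y = - 2 \left(-5 + 2\right) 1 = \left(-2\right) \left(-3\right) 1 = 6 \cdot 1 = 6$)
$F{\left(d,S \right)} = \frac{3 d}{4}$ ($F{\left(d,S \right)} = \frac{6 d}{8} = \frac{3 d}{4}$)
$F{\left(-1,c{\left(a{\left(1 \right)} \right)} \right)} \left(-149\right) - 13 = \frac{3}{4} \left(-1\right) \left(-149\right) - 13 = \left(- \frac{3}{4}\right) \left(-149\right) - 13 = \frac{447}{4} - 13 = \frac{395}{4}$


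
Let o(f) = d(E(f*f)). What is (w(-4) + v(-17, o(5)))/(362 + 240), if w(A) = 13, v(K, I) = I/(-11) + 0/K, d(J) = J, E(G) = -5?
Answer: 74/3311 ≈ 0.022350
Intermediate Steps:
o(f) = -5
v(K, I) = -I/11 (v(K, I) = I*(-1/11) + 0 = -I/11 + 0 = -I/11)
(w(-4) + v(-17, o(5)))/(362 + 240) = (13 - 1/11*(-5))/(362 + 240) = (13 + 5/11)/602 = (148/11)*(1/602) = 74/3311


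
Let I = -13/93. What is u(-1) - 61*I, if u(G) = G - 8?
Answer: -44/93 ≈ -0.47312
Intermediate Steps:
I = -13/93 (I = -13*1/93 = -13/93 ≈ -0.13978)
u(G) = -8 + G
u(-1) - 61*I = (-8 - 1) - 61*(-13/93) = -9 + 793/93 = -44/93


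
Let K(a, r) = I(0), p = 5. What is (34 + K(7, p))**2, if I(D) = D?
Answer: 1156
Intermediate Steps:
K(a, r) = 0
(34 + K(7, p))**2 = (34 + 0)**2 = 34**2 = 1156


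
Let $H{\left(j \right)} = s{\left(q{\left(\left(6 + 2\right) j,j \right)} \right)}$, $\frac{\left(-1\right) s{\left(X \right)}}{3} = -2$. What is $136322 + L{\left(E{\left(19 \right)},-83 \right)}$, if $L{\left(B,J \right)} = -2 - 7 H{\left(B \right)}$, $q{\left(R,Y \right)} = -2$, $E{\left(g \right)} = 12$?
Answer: $136278$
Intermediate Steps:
$s{\left(X \right)} = 6$ ($s{\left(X \right)} = \left(-3\right) \left(-2\right) = 6$)
$H{\left(j \right)} = 6$
$L{\left(B,J \right)} = -44$ ($L{\left(B,J \right)} = -2 - 42 = -44$)
$136322 + L{\left(E{\left(19 \right)},-83 \right)} = 136322 - 44 = 136278$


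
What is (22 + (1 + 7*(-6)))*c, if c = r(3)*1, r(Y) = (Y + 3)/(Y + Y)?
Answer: -19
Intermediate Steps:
r(Y) = (3 + Y)/(2*Y) (r(Y) = (3 + Y)/((2*Y)) = (3 + Y)*(1/(2*Y)) = (3 + Y)/(2*Y))
c = 1 (c = ((½)*(3 + 3)/3)*1 = ((½)*(⅓)*6)*1 = 1*1 = 1)
(22 + (1 + 7*(-6)))*c = (22 + (1 + 7*(-6)))*1 = (22 + (1 - 42))*1 = (22 - 41)*1 = -19*1 = -19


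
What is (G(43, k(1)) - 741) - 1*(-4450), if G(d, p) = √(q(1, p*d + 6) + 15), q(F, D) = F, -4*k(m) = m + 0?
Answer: 3713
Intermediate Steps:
k(m) = -m/4 (k(m) = -(m + 0)/4 = -m/4)
G(d, p) = 4 (G(d, p) = √(1 + 15) = √16 = 4)
(G(43, k(1)) - 741) - 1*(-4450) = (4 - 741) - 1*(-4450) = -737 + 4450 = 3713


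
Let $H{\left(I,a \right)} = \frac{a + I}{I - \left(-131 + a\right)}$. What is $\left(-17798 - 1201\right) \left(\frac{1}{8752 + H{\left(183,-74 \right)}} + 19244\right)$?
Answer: $- \frac{1241592464820672}{3395885} \approx -3.6562 \cdot 10^{8}$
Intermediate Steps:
$H{\left(I,a \right)} = \frac{I + a}{131 + I - a}$
$\left(-17798 - 1201\right) \left(\frac{1}{8752 + H{\left(183,-74 \right)}} + 19244\right) = \left(-17798 - 1201\right) \left(\frac{1}{8752 + \frac{183 - 74}{131 + 183 - -74}} + 19244\right) = - 18999 \left(\frac{1}{8752 + \frac{1}{131 + 183 + 74} \cdot 109} + 19244\right) = - 18999 \left(\frac{1}{8752 + \frac{1}{388} \cdot 109} + 19244\right) = - 18999 \left(\frac{1}{8752 + \frac{109}{388}} + 19244\right) = - 18999 \left(\frac{1}{\frac{3395885}{388}} + 19244\right) = - 18999 \left(\frac{388}{3395885} + 19244\right) = \left(-18999\right) \frac{65350411328}{3395885} = - \frac{1241592464820672}{3395885}$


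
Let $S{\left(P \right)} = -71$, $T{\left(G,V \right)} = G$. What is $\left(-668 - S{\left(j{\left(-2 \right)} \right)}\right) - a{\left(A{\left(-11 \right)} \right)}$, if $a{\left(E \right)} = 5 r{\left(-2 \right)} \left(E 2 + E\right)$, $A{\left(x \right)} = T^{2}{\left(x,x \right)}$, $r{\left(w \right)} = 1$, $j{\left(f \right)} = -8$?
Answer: $-2412$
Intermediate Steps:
$A{\left(x \right)} = x^{2}$
$a{\left(E \right)} = 15 E$ ($a{\left(E \right)} = 5 \cdot 1 \left(E 2 + E\right) = 5 \left(2 E + E\right) = 5 \cdot 3 E = 15 E$)
$\left(-668 - S{\left(j{\left(-2 \right)} \right)}\right) - a{\left(A{\left(-11 \right)} \right)} = \left(-668 - -71\right) - 15 \left(-11\right)^{2} = \left(-668 + 71\right) - 15 \cdot 121 = -597 - 1815 = -2412$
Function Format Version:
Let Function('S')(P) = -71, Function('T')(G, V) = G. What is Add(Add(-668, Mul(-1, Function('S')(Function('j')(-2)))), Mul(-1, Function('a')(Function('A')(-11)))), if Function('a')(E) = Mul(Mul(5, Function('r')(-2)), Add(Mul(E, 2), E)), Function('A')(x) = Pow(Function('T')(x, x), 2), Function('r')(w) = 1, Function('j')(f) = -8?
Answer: -2412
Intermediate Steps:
Function('A')(x) = Pow(x, 2)
Function('a')(E) = Mul(15, E) (Function('a')(E) = Mul(Mul(5, 1), Add(Mul(E, 2), E)) = Mul(5, Add(Mul(2, E), E)) = Mul(5, Mul(3, E)) = Mul(15, E))
Add(Add(-668, Mul(-1, Function('S')(Function('j')(-2)))), Mul(-1, Function('a')(Function('A')(-11)))) = Add(Add(-668, Mul(-1, -71)), Mul(-1, Mul(15, Pow(-11, 2)))) = Add(Add(-668, 71), Mul(-1, Mul(15, 121))) = Add(-597, Mul(-1, 1815)) = Add(-597, -1815) = -2412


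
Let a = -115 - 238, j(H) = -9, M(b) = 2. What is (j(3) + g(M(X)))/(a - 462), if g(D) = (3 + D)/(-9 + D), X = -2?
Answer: 68/5705 ≈ 0.011919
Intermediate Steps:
g(D) = (3 + D)/(-9 + D)
a = -353
(j(3) + g(M(X)))/(a - 462) = (-9 + (3 + 2)/(-9 + 2))/(-353 - 462) = (-9 + 5/(-7))/(-815) = (-9 - 1/7*5)*(-1/815) = (-9 - 5/7)*(-1/815) = -68/7*(-1/815) = 68/5705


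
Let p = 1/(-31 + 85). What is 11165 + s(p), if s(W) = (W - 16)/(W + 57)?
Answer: 34376172/3079 ≈ 11165.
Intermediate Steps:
p = 1/54 ≈ 0.018519
s(W) = (-16 + W)/(57 + W)
11165 + s(p) = 11165 + (-16 + 1/54)/(57 + 1/54) = 11165 - 863/54/(3079/54) = 11165 + (54/3079)*(-863/54) = 11165 - 863/3079 = 34376172/3079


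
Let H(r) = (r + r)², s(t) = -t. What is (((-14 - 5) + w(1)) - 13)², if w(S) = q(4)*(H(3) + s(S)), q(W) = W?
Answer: 11664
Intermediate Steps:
H(r) = 4*r² (H(r) = (2*r)² = 4*r²)
w(S) = 144 - 4*S (w(S) = 4*(4*3² - S) = 4*(4*9 - S) = 4*(36 - S) = 144 - 4*S)
(((-14 - 5) + w(1)) - 13)² = (((-14 - 5) + (144 - 4*1)) - 13)² = ((-19 + (144 - 4)) - 13)² = ((-19 + 140) - 13)² = (121 - 13)² = 108² = 11664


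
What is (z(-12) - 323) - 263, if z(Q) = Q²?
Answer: -442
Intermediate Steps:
(z(-12) - 323) - 263 = ((-12)² - 323) - 263 = (144 - 323) - 263 = -179 - 263 = -442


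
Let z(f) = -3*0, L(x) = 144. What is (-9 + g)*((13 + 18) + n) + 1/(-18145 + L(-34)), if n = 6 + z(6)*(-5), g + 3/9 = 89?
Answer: 159182840/54003 ≈ 2947.7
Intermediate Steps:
z(f) = 0
g = 266/3 (g = -⅓ + 89 = 266/3 ≈ 88.667)
n = 6 (n = 6 + 0*(-5) = 6 + 0 = 6)
(-9 + g)*((13 + 18) + n) + 1/(-18145 + L(-34)) = (-9 + 266/3)*((13 + 18) + 6) + 1/(-18145 + 144) = 239*(31 + 6)/3 + 1/(-18001) = (239/3)*37 - 1/18001 = 8843/3 - 1/18001 = 159182840/54003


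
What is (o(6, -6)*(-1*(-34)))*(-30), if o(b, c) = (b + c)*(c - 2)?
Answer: 0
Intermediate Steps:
o(b, c) = (-2 + c)*(b + c) (o(b, c) = (b + c)*(-2 + c) = (-2 + c)*(b + c))
(o(6, -6)*(-1*(-34)))*(-30) = (((-6)² - 2*6 - 2*(-6) + 6*(-6))*(-1*(-34)))*(-30) = ((36 - 12 + 12 - 36)*34)*(-30) = (0*34)*(-30) = 0*(-30) = 0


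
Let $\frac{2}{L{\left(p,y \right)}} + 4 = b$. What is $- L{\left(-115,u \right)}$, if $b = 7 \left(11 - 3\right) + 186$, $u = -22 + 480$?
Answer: $- \frac{1}{119} \approx -0.0084034$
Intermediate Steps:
$u = 458$
$b = 242$ ($b = 7 \cdot 8 + 186 = 56 + 186 = 242$)
$L{\left(p,y \right)} = \frac{1}{119}$ ($L{\left(p,y \right)} = \frac{2}{-4 + 242} = \frac{2}{238} = 2 \cdot \frac{1}{238} = \frac{1}{119}$)
$- L{\left(-115,u \right)} = \left(-1\right) \frac{1}{119} = - \frac{1}{119}$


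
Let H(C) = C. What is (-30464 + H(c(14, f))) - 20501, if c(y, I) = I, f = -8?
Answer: -50973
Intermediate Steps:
(-30464 + H(c(14, f))) - 20501 = (-30464 - 8) - 20501 = -30472 - 20501 = -50973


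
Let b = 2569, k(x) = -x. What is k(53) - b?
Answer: -2622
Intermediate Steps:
k(53) - b = -1*53 - 1*2569 = -53 - 2569 = -2622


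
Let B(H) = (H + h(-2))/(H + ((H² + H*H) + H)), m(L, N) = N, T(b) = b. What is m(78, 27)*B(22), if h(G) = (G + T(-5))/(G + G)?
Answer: 2565/4048 ≈ 0.63365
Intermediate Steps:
h(G) = (-5 + G)/(2*G) (h(G) = (G - 5)/(G + G) = (-5 + G)/((2*G)) = (-5 + G)*(1/(2*G)) = (-5 + G)/(2*G))
B(H) = (7/4 + H)/(2*H + 2*H²) (B(H) = (H + (½)*(-5 - 2)/(-2))/(H + ((H² + H*H) + H)) = (H + (½)*(-½)*(-7))/(H + ((H² + H²) + H)) = (H + 7/4)/(H + (2*H² + H)) = (7/4 + H)/(H + (H + 2*H²)) = (7/4 + H)/(2*H + 2*H²))
m(78, 27)*B(22) = 27*((⅛)*(7 + 4*22)/(22*(1 + 22))) = 27*((⅛)*(1/22)*(7 + 88)/23) = 27*((⅛)*(1/22)*(1/23)*95) = 27*(95/4048) = 2565/4048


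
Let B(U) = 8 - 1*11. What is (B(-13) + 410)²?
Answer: 165649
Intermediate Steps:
B(U) = -3 (B(U) = 8 - 11 = -3)
(B(-13) + 410)² = (-3 + 410)² = 407² = 165649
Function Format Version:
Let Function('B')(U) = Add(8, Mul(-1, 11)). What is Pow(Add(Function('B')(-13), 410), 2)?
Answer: 165649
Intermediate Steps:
Function('B')(U) = -3 (Function('B')(U) = Add(8, -11) = -3)
Pow(Add(Function('B')(-13), 410), 2) = Pow(Add(-3, 410), 2) = Pow(407, 2) = 165649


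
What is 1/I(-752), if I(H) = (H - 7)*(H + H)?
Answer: 1/1141536 ≈ 8.7601e-7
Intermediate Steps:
I(H) = 2*H*(-7 + H) (I(H) = (-7 + H)*(2*H) = 2*H*(-7 + H))
1/I(-752) = 1/(2*(-752)*(-7 - 752)) = 1/(2*(-752)*(-759)) = 1/1141536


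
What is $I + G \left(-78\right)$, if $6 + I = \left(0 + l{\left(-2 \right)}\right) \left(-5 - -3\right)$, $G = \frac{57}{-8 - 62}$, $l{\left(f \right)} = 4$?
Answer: $\frac{1733}{35} \approx 49.514$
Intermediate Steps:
$G = - \frac{57}{70}$ ($G = \frac{57}{-8 - 62} = \frac{57}{-70} = 57 \left(- \frac{1}{70}\right) = - \frac{57}{70} \approx -0.81429$)
$I = -14$ ($I = -6 + \left(0 + 4\right) \left(-5 - -3\right) = -6 + 4 \left(-5 + 3\right) = -6 + 4 \left(-2\right) = -6 - 8 = -14$)
$I + G \left(-78\right) = -14 - - \frac{2223}{35} = -14 + \frac{2223}{35} = \frac{1733}{35}$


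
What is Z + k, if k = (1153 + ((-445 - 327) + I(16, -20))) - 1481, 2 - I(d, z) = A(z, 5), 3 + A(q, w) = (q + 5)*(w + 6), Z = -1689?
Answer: -2619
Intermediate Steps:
A(q, w) = -3 + (5 + q)*(6 + w) (A(q, w) = -3 + (q + 5)*(w + 6) = -3 + (5 + q)*(6 + w))
I(d, z) = -50 - 11*z (I(d, z) = 2 - (27 + 5*5 + 6*z + z*5) = 2 - (27 + 25 + 6*z + 5*z) = 2 - (52 + 11*z) = 2 + (-52 - 11*z) = -50 - 11*z)
k = -930 (k = (1153 + ((-445 - 327) + (-50 - 11*(-20)))) - 1481 = (1153 + (-772 + (-50 + 220))) - 1481 = (1153 + (-772 + 170)) - 1481 = (1153 - 602) - 1481 = 551 - 1481 = -930)
Z + k = -1689 - 930 = -2619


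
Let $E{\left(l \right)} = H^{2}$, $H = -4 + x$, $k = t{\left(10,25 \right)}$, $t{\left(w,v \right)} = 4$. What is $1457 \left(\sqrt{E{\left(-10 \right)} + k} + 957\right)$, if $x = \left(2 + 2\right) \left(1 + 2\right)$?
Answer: $1394349 + 2914 \sqrt{17} \approx 1.4064 \cdot 10^{6}$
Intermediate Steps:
$x = 12$ ($x = 4 \cdot 3 = 12$)
$k = 4$
$H = 8$ ($H = -4 + 12 = 8$)
$E{\left(l \right)} = 64$ ($E{\left(l \right)} = 8^{2} = 64$)
$1457 \left(\sqrt{E{\left(-10 \right)} + k} + 957\right) = 1457 \left(\sqrt{64 + 4} + 957\right) = 1457 \left(\sqrt{68} + 957\right) = 1457 \left(2 \sqrt{17} + 957\right) = 1457 \left(957 + 2 \sqrt{17}\right) = 1394349 + 2914 \sqrt{17}$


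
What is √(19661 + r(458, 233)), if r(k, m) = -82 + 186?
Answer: √19765 ≈ 140.59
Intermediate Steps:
r(k, m) = 104
√(19661 + r(458, 233)) = √(19661 + 104) = √19765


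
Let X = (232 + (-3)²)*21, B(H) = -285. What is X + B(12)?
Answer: 4776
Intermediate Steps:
X = 5061 (X = (232 + 9)*21 = 241*21 = 5061)
X + B(12) = 5061 - 285 = 4776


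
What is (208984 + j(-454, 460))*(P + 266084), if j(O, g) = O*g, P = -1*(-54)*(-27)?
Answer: 38106144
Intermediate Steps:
P = -1458 (P = 54*(-27) = -1458)
(208984 + j(-454, 460))*(P + 266084) = (208984 - 454*460)*(-1458 + 266084) = (208984 - 208840)*264626 = 144*264626 = 38106144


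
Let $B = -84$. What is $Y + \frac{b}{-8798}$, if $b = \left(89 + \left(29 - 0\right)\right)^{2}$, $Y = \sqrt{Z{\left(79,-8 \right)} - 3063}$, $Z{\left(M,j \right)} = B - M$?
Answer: $- \frac{6962}{4399} + i \sqrt{3226} \approx -1.5826 + 56.798 i$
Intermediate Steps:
$Z{\left(M,j \right)} = -84 - M$
$Y = i \sqrt{3226}$ ($Y = \sqrt{\left(-84 - 79\right) - 3063} = \sqrt{-163 - 3063} = \sqrt{-3226} = i \sqrt{3226} \approx 56.798 i$)
$b = 13924$ ($b = \left(89 + \left(29 + 0\right)\right)^{2} = \left(89 + 29\right)^{2} = 118^{2} = 13924$)
$Y + \frac{b}{-8798} = i \sqrt{3226} + \frac{13924}{-8798} = i \sqrt{3226} + 13924 \left(- \frac{1}{8798}\right) = i \sqrt{3226} - \frac{6962}{4399} = - \frac{6962}{4399} + i \sqrt{3226}$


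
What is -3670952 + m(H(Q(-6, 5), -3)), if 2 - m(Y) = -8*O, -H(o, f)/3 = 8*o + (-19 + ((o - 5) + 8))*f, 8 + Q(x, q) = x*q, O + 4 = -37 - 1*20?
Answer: -3671438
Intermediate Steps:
O = -61 (O = -4 + (-37 - 1*20) = -4 + (-37 - 20) = -4 - 57 = -61)
Q(x, q) = -8 + q*x (Q(x, q) = -8 + x*q = -8 + q*x)
H(o, f) = -24*o - 3*f*(-16 + o) (H(o, f) = -3*(8*o + (-19 + ((o - 5) + 8))*f) = -3*(8*o + (-19 + ((-5 + o) + 8))*f) = -3*(8*o + (-19 + (3 + o))*f) = -3*(8*o + (-16 + o)*f) = -3*(8*o + f*(-16 + o)) = -24*o - 3*f*(-16 + o))
m(Y) = -486 (m(Y) = 2 - (-8)*(-61) = 2 - 1*488 = 2 - 488 = -486)
-3670952 + m(H(Q(-6, 5), -3)) = -3670952 - 486 = -3671438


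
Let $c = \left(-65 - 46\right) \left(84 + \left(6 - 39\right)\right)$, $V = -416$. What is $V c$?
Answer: $2354976$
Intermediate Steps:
$c = -5661$ ($c = - 111 \left(84 + \left(6 - 39\right)\right) = - 111 \left(84 - 33\right) = \left(-111\right) 51 = -5661$)
$V c = \left(-416\right) \left(-5661\right) = 2354976$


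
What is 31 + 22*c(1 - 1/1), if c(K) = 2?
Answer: 75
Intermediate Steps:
31 + 22*c(1 - 1/1) = 31 + 22*2 = 31 + 44 = 75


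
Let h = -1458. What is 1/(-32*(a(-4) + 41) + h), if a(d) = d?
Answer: -1/2642 ≈ -0.00037850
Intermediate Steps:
1/(-32*(a(-4) + 41) + h) = 1/(-32*(-4 + 41) - 1458) = 1/(-32*37 - 1458) = 1/(-1184 - 1458) = 1/(-2642) = -1/2642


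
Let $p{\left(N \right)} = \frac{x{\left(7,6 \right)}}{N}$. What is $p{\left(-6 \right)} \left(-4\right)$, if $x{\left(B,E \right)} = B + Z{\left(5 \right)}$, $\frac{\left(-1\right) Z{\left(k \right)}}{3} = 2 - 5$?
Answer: $\frac{32}{3} \approx 10.667$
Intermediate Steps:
$Z{\left(k \right)} = 9$ ($Z{\left(k \right)} = - 3 \left(2 - 5\right) = \left(-3\right) \left(-3\right) = 9$)
$x{\left(B,E \right)} = 9 + B$ ($x{\left(B,E \right)} = B + 9 = 9 + B$)
$p{\left(N \right)} = \frac{16}{N}$ ($p{\left(N \right)} = \frac{9 + 7}{N} = \frac{16}{N}$)
$p{\left(-6 \right)} \left(-4\right) = \frac{16}{-6} \left(-4\right) = 16 \left(- \frac{1}{6}\right) \left(-4\right) = \left(- \frac{8}{3}\right) \left(-4\right) = \frac{32}{3}$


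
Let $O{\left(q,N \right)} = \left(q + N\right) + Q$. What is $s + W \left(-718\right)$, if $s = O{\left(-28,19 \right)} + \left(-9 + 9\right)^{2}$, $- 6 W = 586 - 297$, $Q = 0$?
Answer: $\frac{103724}{3} \approx 34575.0$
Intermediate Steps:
$O{\left(q,N \right)} = N + q$ ($O{\left(q,N \right)} = \left(q + N\right) + 0 = \left(N + q\right) + 0 = N + q$)
$W = - \frac{289}{6}$ ($W = - \frac{586 - 297}{6} = \left(- \frac{1}{6}\right) 289 = - \frac{289}{6} \approx -48.167$)
$s = -9$ ($s = \left(19 - 28\right) + \left(-9 + 9\right)^{2} = -9 + 0^{2} = -9 + 0 = -9$)
$s + W \left(-718\right) = -9 - - \frac{103751}{3} = -9 + \frac{103751}{3} = \frac{103724}{3}$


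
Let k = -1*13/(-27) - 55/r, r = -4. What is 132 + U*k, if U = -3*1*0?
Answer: 132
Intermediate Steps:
U = 0 (U = -3*0 = 0)
k = 1537/108 (k = -1*13/(-27) - 55/(-4) = -13*(-1/27) - 55*(-1/4) = 13/27 + 55/4 = 1537/108 ≈ 14.231)
132 + U*k = 132 + 0*(1537/108) = 132 + 0 = 132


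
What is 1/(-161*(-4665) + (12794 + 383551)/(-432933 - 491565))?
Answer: 308166/231452564675 ≈ 1.3314e-6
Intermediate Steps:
1/(-161*(-4665) + (12794 + 383551)/(-432933 - 491565)) = 1/(751065 + 396345/(-924498)) = 1/(751065 + 396345*(-1/924498)) = 1/(751065 - 132115/308166) = 1/(231452564675/308166) = 308166/231452564675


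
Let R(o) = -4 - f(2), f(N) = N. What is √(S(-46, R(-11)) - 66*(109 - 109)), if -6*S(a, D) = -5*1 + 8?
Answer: I*√2/2 ≈ 0.70711*I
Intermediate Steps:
R(o) = -6 (R(o) = -4 - 1*2 = -4 - 2 = -6)
S(a, D) = -½ (S(a, D) = -(-5*1 + 8)/6 = -(-5 + 8)/6 = -⅙*3 = -½)
√(S(-46, R(-11)) - 66*(109 - 109)) = √(-½ - 66*(109 - 109)) = √(-½ - 66*0) = √(-½ + 0) = √(-½) = I*√2/2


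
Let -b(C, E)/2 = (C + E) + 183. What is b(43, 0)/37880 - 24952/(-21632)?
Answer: 14615689/12803440 ≈ 1.1415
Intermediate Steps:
b(C, E) = -366 - 2*C - 2*E (b(C, E) = -2*((C + E) + 183) = -2*(183 + C + E) = -366 - 2*C - 2*E)
b(43, 0)/37880 - 24952/(-21632) = (-366 - 2*43 - 2*0)/37880 - 24952/(-21632) = (-366 - 86 + 0)*(1/37880) - 24952*(-1/21632) = -452*1/37880 + 3119/2704 = -113/9470 + 3119/2704 = 14615689/12803440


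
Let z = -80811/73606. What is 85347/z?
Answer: -232668566/2993 ≈ -77738.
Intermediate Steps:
z = -80811/73606 (z = -80811*1/73606 = -80811/73606 ≈ -1.0979)
85347/z = 85347/(-80811/73606) = 85347*(-73606/80811) = -232668566/2993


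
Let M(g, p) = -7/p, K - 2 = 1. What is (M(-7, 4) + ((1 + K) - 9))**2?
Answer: 729/16 ≈ 45.563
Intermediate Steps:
K = 3 (K = 2 + 1 = 3)
(M(-7, 4) + ((1 + K) - 9))**2 = (-7/4 + ((1 + 3) - 9))**2 = (-7*1/4 + (4 - 9))**2 = (-7/4 - 5)**2 = (-27/4)**2 = 729/16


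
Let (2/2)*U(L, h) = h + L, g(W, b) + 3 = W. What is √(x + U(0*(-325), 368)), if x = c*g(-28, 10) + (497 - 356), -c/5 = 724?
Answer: √112729 ≈ 335.75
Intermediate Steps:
c = -3620 (c = -5*724 = -3620)
g(W, b) = -3 + W
x = 112361 (x = -3620*(-3 - 28) + (497 - 356) = -3620*(-31) + 141 = 112220 + 141 = 112361)
U(L, h) = L + h (U(L, h) = h + L = L + h)
√(x + U(0*(-325), 368)) = √(112361 + (0*(-325) + 368)) = √(112361 + (0 + 368)) = √(112361 + 368) = √112729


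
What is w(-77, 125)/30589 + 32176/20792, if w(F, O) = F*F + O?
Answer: 138763304/79500811 ≈ 1.7454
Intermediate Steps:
w(F, O) = O + F**2 (w(F, O) = F**2 + O = O + F**2)
w(-77, 125)/30589 + 32176/20792 = (125 + (-77)**2)/30589 + 32176/20792 = (125 + 5929)*(1/30589) + 32176*(1/20792) = 6054*(1/30589) + 4022/2599 = 6054/30589 + 4022/2599 = 138763304/79500811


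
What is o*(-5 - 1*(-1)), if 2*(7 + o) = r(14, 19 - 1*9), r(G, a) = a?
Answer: 8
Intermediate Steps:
o = -2 (o = -7 + (19 - 1*9)/2 = -7 + (19 - 9)/2 = -7 + (½)*10 = -7 + 5 = -2)
o*(-5 - 1*(-1)) = -2*(-5 - 1*(-1)) = -2*(-5 + 1) = -2*(-4) = 8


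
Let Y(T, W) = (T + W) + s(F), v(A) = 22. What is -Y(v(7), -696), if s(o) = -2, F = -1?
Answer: 676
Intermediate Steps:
Y(T, W) = -2 + T + W (Y(T, W) = (T + W) - 2 = -2 + T + W)
-Y(v(7), -696) = -(-2 + 22 - 696) = -1*(-676) = 676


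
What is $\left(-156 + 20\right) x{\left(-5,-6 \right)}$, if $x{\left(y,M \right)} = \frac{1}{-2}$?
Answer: $68$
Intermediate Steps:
$x{\left(y,M \right)} = - \frac{1}{2}$
$\left(-156 + 20\right) x{\left(-5,-6 \right)} = \left(-156 + 20\right) \left(- \frac{1}{2}\right) = \left(-136\right) \left(- \frac{1}{2}\right) = 68$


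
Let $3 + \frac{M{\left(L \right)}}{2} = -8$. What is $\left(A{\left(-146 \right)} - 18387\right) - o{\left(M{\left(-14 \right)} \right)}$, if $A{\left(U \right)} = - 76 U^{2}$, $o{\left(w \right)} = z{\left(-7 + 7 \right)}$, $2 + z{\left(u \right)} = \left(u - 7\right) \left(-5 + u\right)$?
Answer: $-1638436$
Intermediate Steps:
$z{\left(u \right)} = -2 + \left(-7 + u\right) \left(-5 + u\right)$ ($z{\left(u \right)} = -2 + \left(u - 7\right) \left(-5 + u\right) = -2 + \left(-7 + u\right) \left(-5 + u\right)$)
$M{\left(L \right)} = -22$ ($M{\left(L \right)} = -6 + 2 \left(-8\right) = -6 - 16 = -22$)
$o{\left(w \right)} = 33$ ($o{\left(w \right)} = 33 + \left(-7 + 7\right)^{2} - 12 \left(-7 + 7\right) = 33 + 0^{2} - 0 = 33 + 0 + 0 = 33$)
$\left(A{\left(-146 \right)} - 18387\right) - o{\left(M{\left(-14 \right)} \right)} = \left(- 76 \left(-146\right)^{2} - 18387\right) - 33 = \left(\left(-76\right) 21316 - 18387\right) - 33 = \left(-1620016 - 18387\right) - 33 = -1638403 - 33 = -1638436$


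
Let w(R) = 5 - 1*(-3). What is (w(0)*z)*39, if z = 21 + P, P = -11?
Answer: 3120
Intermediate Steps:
z = 10 (z = 21 - 11 = 10)
w(R) = 8 (w(R) = 5 + 3 = 8)
(w(0)*z)*39 = (8*10)*39 = 80*39 = 3120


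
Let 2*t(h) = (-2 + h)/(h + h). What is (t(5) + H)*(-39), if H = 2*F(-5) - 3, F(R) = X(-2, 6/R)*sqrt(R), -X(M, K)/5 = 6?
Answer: 2223/20 + 2340*I*sqrt(5) ≈ 111.15 + 5232.4*I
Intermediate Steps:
X(M, K) = -30 (X(M, K) = -5*6 = -30)
F(R) = -30*sqrt(R)
t(h) = (-2 + h)/(4*h) (t(h) = ((-2 + h)/(h + h))/2 = ((-2 + h)/((2*h)))/2 = ((-2 + h)*(1/(2*h)))/2 = ((-2 + h)/(2*h))/2 = (-2 + h)/(4*h))
H = -3 - 60*I*sqrt(5) (H = 2*(-30*I*sqrt(5)) - 3 = -60*I*sqrt(5) - 3 = -3 - 60*I*sqrt(5) ≈ -3.0 - 134.16*I)
(t(5) + H)*(-39) = ((1/4)*(-2 + 5)/5 + (-3 - 60*I*sqrt(5)))*(-39) = ((1/4)*(1/5)*3 + (-3 - 60*I*sqrt(5)))*(-39) = (3/20 + (-3 - 60*I*sqrt(5)))*(-39) = (-57/20 - 60*I*sqrt(5))*(-39) = 2223/20 + 2340*I*sqrt(5)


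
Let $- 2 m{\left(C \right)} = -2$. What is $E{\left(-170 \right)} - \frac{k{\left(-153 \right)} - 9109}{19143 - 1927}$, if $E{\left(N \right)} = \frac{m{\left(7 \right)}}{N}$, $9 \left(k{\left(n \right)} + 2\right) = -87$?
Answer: $\frac{1149973}{2195040} \approx 0.5239$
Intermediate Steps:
$k{\left(n \right)} = - \frac{35}{3}$ ($k{\left(n \right)} = -2 + \frac{1}{9} \left(-87\right) = -2 - \frac{29}{3} = - \frac{35}{3}$)
$m{\left(C \right)} = 1$ ($m{\left(C \right)} = \left(- \frac{1}{2}\right) \left(-2\right) = 1$)
$E{\left(N \right)} = \frac{1}{N}$ ($E{\left(N \right)} = 1 \frac{1}{N} = \frac{1}{N}$)
$E{\left(-170 \right)} - \frac{k{\left(-153 \right)} - 9109}{19143 - 1927} = \frac{1}{-170} - \frac{- \frac{35}{3} - 9109}{19143 - 1927} = - \frac{1}{170} - - \frac{27362}{3 \cdot 17216} = - \frac{1}{170} - \left(- \frac{27362}{3}\right) \frac{1}{17216} = - \frac{1}{170} - - \frac{13681}{25824} = - \frac{1}{170} + \frac{13681}{25824} = \frac{1149973}{2195040}$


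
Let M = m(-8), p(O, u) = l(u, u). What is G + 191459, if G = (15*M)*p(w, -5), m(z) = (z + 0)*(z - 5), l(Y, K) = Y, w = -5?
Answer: 183659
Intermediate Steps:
m(z) = z*(-5 + z)
p(O, u) = u
M = 104 (M = -8*(-5 - 8) = -8*(-13) = 104)
G = -7800 (G = (15*104)*(-5) = 1560*(-5) = -7800)
G + 191459 = -7800 + 191459 = 183659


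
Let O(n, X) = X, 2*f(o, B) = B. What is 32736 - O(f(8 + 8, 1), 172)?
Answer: 32564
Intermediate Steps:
f(o, B) = B/2
32736 - O(f(8 + 8, 1), 172) = 32736 - 1*172 = 32736 - 172 = 32564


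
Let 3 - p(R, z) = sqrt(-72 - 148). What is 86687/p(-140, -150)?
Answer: 260061/229 + 173374*I*sqrt(55)/229 ≈ 1135.6 + 5614.7*I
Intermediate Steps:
p(R, z) = 3 - 2*I*sqrt(55) (p(R, z) = 3 - sqrt(-72 - 148) = 3 - sqrt(-220) = 3 - 2*I*sqrt(55))
86687/p(-140, -150) = 86687/(3 - 2*I*sqrt(55))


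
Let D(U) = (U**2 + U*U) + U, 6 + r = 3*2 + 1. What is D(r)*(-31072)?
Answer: -93216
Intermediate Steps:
r = 1 (r = -6 + (3*2 + 1) = -6 + (6 + 1) = -6 + 7 = 1)
D(U) = U + 2*U**2 (D(U) = (U**2 + U**2) + U = 2*U**2 + U = U + 2*U**2)
D(r)*(-31072) = (1*(1 + 2*1))*(-31072) = (1*(1 + 2))*(-31072) = (1*3)*(-31072) = 3*(-31072) = -93216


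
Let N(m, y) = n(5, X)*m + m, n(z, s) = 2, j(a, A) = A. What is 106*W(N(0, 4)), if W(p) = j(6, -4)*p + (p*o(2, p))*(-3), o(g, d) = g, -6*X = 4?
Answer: 0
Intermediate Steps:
X = -2/3 (X = -1/6*4 = -2/3 ≈ -0.66667)
N(m, y) = 3*m (N(m, y) = 2*m + m = 3*m)
W(p) = -10*p (W(p) = -4*p + (p*2)*(-3) = -4*p + (2*p)*(-3) = -4*p - 6*p = -10*p)
106*W(N(0, 4)) = 106*(-30*0) = 106*(-10*0) = 106*0 = 0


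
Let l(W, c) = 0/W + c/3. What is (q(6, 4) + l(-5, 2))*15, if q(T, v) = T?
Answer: 100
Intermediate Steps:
l(W, c) = c/3 (l(W, c) = 0 + c*(⅓) = 0 + c/3 = c/3)
(q(6, 4) + l(-5, 2))*15 = (6 + (⅓)*2)*15 = (6 + ⅔)*15 = (20/3)*15 = 100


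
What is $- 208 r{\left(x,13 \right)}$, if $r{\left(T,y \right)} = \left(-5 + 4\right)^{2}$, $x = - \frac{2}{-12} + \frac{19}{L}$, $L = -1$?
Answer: $-208$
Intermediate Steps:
$x = - \frac{113}{6}$ ($x = - \frac{2}{-12} + \frac{19}{-1} = \left(-2\right) \left(- \frac{1}{12}\right) + 19 \left(-1\right) = \frac{1}{6} - 19 = - \frac{113}{6} \approx -18.833$)
$r{\left(T,y \right)} = 1$ ($r{\left(T,y \right)} = \left(-1\right)^{2} = 1$)
$- 208 r{\left(x,13 \right)} = \left(-208\right) 1 = -208$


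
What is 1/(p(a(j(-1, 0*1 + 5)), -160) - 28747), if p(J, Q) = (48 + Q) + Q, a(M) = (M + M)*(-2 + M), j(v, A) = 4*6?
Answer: -1/29019 ≈ -3.4460e-5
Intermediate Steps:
j(v, A) = 24
a(M) = 2*M*(-2 + M) (a(M) = (2*M)*(-2 + M) = 2*M*(-2 + M))
p(J, Q) = 48 + 2*Q
1/(p(a(j(-1, 0*1 + 5)), -160) - 28747) = 1/((48 + 2*(-160)) - 28747) = 1/((48 - 320) - 28747) = 1/(-272 - 28747) = 1/(-29019) = -1/29019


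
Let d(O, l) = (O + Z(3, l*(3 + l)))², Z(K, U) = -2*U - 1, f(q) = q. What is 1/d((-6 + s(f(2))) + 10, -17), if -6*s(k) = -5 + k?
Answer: 4/893025 ≈ 4.4792e-6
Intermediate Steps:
s(k) = ⅚ - k/6 (s(k) = -(-5 + k)/6 = ⅚ - k/6)
Z(K, U) = -1 - 2*U
d(O, l) = (-1 + O - 2*l*(3 + l))² (d(O, l) = (O + (-1 - 2*l*(3 + l)))² = (-1 + O - 2*l*(3 + l))²)
1/d((-6 + s(f(2))) + 10, -17) = 1/((1 - ((-6 + (⅚ - ⅙*2)) + 10) + 2*(-17)*(3 - 17))²) = 1/((1 - ((-6 + (⅚ - ⅓)) + 10) + 2*(-17)*(-14))²) = 1/((1 - ((-6 + ½) + 10) + 476)²) = 1/((1 - (-11/2 + 10) + 476)²) = 1/((1 - 1*9/2 + 476)²) = 1/((1 - 9/2 + 476)²) = 1/((945/2)²) = 1/(893025/4) = 4/893025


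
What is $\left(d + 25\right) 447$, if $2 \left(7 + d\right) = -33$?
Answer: $\frac{1341}{2} \approx 670.5$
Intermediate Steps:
$d = - \frac{47}{2}$ ($d = -7 + \frac{1}{2} \left(-33\right) = -7 - \frac{33}{2} = - \frac{47}{2} \approx -23.5$)
$\left(d + 25\right) 447 = \left(- \frac{47}{2} + 25\right) 447 = \frac{3}{2} \cdot 447 = \frac{1341}{2}$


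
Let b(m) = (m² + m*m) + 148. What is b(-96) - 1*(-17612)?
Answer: 36192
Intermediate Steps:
b(m) = 148 + 2*m² (b(m) = (m² + m²) + 148 = 2*m² + 148 = 148 + 2*m²)
b(-96) - 1*(-17612) = (148 + 2*(-96)²) - 1*(-17612) = (148 + 2*9216) + 17612 = (148 + 18432) + 17612 = 18580 + 17612 = 36192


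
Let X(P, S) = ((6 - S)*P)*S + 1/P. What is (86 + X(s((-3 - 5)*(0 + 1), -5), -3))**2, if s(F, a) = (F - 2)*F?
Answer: 27529114561/6400 ≈ 4.3014e+6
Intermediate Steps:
s(F, a) = F*(-2 + F) (s(F, a) = (-2 + F)*F = F*(-2 + F))
X(P, S) = 1/P + P*S*(6 - S) (X(P, S) = (P*(6 - S))*S + 1/P = P*S*(6 - S) + 1/P = 1/P + P*S*(6 - S))
(86 + X(s((-3 - 5)*(0 + 1), -5), -3))**2 = (86 + (1 - 1*(-3)*(((-3 - 5)*(0 + 1))*(-2 + (-3 - 5)*(0 + 1)))**2*(-6 - 3))/((((-3 - 5)*(0 + 1))*(-2 + (-3 - 5)*(0 + 1)))))**2 = (86 + (1 - 1*(-3)*((-8*1)*(-2 - 8*1))**2*(-9))/(((-8*1)*(-2 - 8*1))))**2 = (86 + (1 - 1*(-3)*(-8*(-2 - 8))**2*(-9))/((-8*(-2 - 8))))**2 = (86 + (1 - 1*(-3)*(-8*(-10))**2*(-9))/((-8*(-10))))**2 = (86 + (1 - 1*(-3)*80**2*(-9))/80)**2 = (86 + (1 - 1*(-3)*6400*(-9))/80)**2 = (86 + (1 - 172800)/80)**2 = (86 + (1/80)*(-172799))**2 = (86 - 172799/80)**2 = (-165919/80)**2 = 27529114561/6400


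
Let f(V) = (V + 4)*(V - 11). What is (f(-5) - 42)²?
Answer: 676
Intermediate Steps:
f(V) = (-11 + V)*(4 + V) (f(V) = (4 + V)*(-11 + V) = (-11 + V)*(4 + V))
(f(-5) - 42)² = ((-44 + (-5)² - 7*(-5)) - 42)² = ((-44 + 25 + 35) - 42)² = (16 - 42)² = (-26)² = 676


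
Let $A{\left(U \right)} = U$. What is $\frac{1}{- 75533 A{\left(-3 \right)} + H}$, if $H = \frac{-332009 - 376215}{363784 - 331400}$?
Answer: $\frac{23}{5211274} \approx 4.4135 \cdot 10^{-6}$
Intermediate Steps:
$H = - \frac{503}{23}$ ($H = - \frac{708224}{32384} = \left(-708224\right) \frac{1}{32384} = - \frac{503}{23} \approx -21.87$)
$\frac{1}{- 75533 A{\left(-3 \right)} + H} = \frac{1}{\left(-75533\right) \left(-3\right) - \frac{503}{23}} = \frac{1}{226599 - \frac{503}{23}} = \frac{1}{\frac{5211274}{23}} = \frac{23}{5211274}$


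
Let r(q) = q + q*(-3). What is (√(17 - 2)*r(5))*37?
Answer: -370*√15 ≈ -1433.0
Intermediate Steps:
r(q) = -2*q (r(q) = q - 3*q = -2*q)
(√(17 - 2)*r(5))*37 = (√(17 - 2)*(-2*5))*37 = (√15*(-10))*37 = -10*√15*37 = -370*√15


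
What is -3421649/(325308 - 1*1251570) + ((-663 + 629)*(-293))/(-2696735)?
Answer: 9218053193971/2497883154570 ≈ 3.6903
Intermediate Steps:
-3421649/(325308 - 1*1251570) + ((-663 + 629)*(-293))/(-2696735) = -3421649/(325308 - 1251570) - 34*(-293)*(-1/2696735) = -3421649/(-926262) + 9962*(-1/2696735) = -3421649*(-1/926262) - 9962/2696735 = 3421649/926262 - 9962/2696735 = 9218053193971/2497883154570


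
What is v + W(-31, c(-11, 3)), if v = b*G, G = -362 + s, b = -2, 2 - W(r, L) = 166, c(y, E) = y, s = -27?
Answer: 614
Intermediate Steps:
W(r, L) = -164 (W(r, L) = 2 - 1*166 = 2 - 166 = -164)
G = -389 (G = -362 - 27 = -389)
v = 778 (v = -2*(-389) = 778)
v + W(-31, c(-11, 3)) = 778 - 164 = 614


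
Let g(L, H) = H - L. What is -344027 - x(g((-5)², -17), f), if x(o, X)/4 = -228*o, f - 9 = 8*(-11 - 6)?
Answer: -382331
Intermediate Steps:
f = -127 (f = 9 + 8*(-11 - 6) = 9 + 8*(-17) = 9 - 136 = -127)
x(o, X) = -912*o (x(o, X) = 4*(-228*o) = -912*o)
-344027 - x(g((-5)², -17), f) = -344027 - (-912)*(-17 - 1*(-5)²) = -344027 - (-912)*(-17 - 1*25) = -344027 - (-912)*(-17 - 25) = -344027 - (-912)*(-42) = -344027 - 1*38304 = -344027 - 38304 = -382331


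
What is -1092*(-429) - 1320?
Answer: 467148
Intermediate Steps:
-1092*(-429) - 1320 = 468468 - 1320 = 467148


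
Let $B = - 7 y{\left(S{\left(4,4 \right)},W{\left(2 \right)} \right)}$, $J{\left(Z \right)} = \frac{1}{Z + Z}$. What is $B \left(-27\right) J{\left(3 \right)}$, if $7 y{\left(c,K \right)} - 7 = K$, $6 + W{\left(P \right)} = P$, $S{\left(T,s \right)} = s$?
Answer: $\frac{27}{2} \approx 13.5$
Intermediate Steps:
$W{\left(P \right)} = -6 + P$
$y{\left(c,K \right)} = 1 + \frac{K}{7}$
$J{\left(Z \right)} = \frac{1}{2 Z}$
$B = -3$ ($B = - 7 \left(1 + \frac{-6 + 2}{7}\right) = - 7 \left(1 + \frac{1}{7} \left(-4\right)\right) = - 7 \left(1 - \frac{4}{7}\right) = \left(-7\right) \frac{3}{7} = -3$)
$B \left(-27\right) J{\left(3 \right)} = \left(-3\right) \left(-27\right) \frac{1}{2 \cdot 3} = 81 \cdot \frac{1}{2} \cdot \frac{1}{3} = 81 \cdot \frac{1}{6} = \frac{27}{2}$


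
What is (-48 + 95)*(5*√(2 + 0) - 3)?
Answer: -141 + 235*√2 ≈ 191.34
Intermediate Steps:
(-48 + 95)*(5*√(2 + 0) - 3) = 47*(5*√2 - 3) = 47*(-3 + 5*√2) = -141 + 235*√2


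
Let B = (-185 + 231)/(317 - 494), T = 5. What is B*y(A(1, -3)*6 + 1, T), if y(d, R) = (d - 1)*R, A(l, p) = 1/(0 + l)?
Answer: -460/59 ≈ -7.7966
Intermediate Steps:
A(l, p) = 1/l
y(d, R) = R*(-1 + d) (y(d, R) = (-1 + d)*R = R*(-1 + d))
B = -46/177 (B = 46/(-177) = 46*(-1/177) = -46/177 ≈ -0.25989)
B*y(A(1, -3)*6 + 1, T) = -230*(-1 + (6/1 + 1))/177 = -230*(-1 + (1*6 + 1))/177 = -230*(-1 + (6 + 1))/177 = -230*(-1 + 7)/177 = -230*6/177 = -46/177*30 = -460/59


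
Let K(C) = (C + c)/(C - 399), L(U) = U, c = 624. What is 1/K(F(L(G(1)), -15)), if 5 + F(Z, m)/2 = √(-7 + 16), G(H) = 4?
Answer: -13/20 ≈ -0.65000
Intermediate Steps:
F(Z, m) = -4 (F(Z, m) = -10 + 2*√(-7 + 16) = -10 + 2*√9 = -10 + 2*3 = -10 + 6 = -4)
K(C) = (624 + C)/(-399 + C) (K(C) = (C + 624)/(C - 399) = (624 + C)/(-399 + C))
1/K(F(L(G(1)), -15)) = 1/((624 - 4)/(-399 - 4)) = 1/(620/(-403)) = 1/(-1/403*620) = 1/(-20/13) = -13/20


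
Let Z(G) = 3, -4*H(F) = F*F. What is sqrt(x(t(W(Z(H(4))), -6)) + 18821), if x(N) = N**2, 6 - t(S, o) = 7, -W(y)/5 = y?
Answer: sqrt(18822) ≈ 137.19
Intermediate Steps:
H(F) = -F**2/4 (H(F) = -F*F/4 = -F**2/4)
W(y) = -5*y
t(S, o) = -1 (t(S, o) = 6 - 1*7 = 6 - 7 = -1)
sqrt(x(t(W(Z(H(4))), -6)) + 18821) = sqrt((-1)**2 + 18821) = sqrt(1 + 18821) = sqrt(18822)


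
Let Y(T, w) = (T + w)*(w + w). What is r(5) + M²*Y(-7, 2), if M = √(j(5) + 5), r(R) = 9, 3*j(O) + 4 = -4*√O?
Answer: -193/3 + 80*√5/3 ≈ -4.7049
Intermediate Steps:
Y(T, w) = 2*w*(T + w) (Y(T, w) = (T + w)*(2*w) = 2*w*(T + w))
j(O) = -4/3 - 4*√O/3 (j(O) = -4/3 + (-4*√O)/3 = -4/3 - 4*√O/3)
M = √(11/3 - 4*√5/3) (M = √((-4/3 - 4*√5/3) + 5) = √(11/3 - 4*√5/3) ≈ 0.82779)
r(5) + M²*Y(-7, 2) = 9 + (√(33 - 12*√5)/3)²*(2*2*(-7 + 2)) = 9 + (11/3 - 4*√5/3)*(2*2*(-5)) = 9 + (11/3 - 4*√5/3)*(-20) = 9 + (-220/3 + 80*√5/3) = -193/3 + 80*√5/3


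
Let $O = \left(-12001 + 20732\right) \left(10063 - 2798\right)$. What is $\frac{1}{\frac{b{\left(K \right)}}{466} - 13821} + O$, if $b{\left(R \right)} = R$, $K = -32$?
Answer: $\frac{204266502390702}{3220309} \approx 6.3431 \cdot 10^{7}$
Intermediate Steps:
$O = 63430715$ ($O = 8731 \cdot 7265 = 63430715$)
$\frac{1}{\frac{b{\left(K \right)}}{466} - 13821} + O = \frac{1}{- \frac{32}{466} - 13821} + 63430715 = \frac{1}{\left(-32\right) \frac{1}{466} - 13821} + 63430715 = \frac{1}{- \frac{16}{233} - 13821} + 63430715 = \frac{1}{- \frac{3220309}{233}} + 63430715 = - \frac{233}{3220309} + 63430715 = \frac{204266502390702}{3220309}$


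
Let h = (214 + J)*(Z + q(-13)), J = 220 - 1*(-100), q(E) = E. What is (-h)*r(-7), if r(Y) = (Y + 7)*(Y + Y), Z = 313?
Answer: 0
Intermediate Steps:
J = 320 (J = 220 + 100 = 320)
r(Y) = 2*Y*(7 + Y) (r(Y) = (7 + Y)*(2*Y) = 2*Y*(7 + Y))
h = 160200 (h = (214 + 320)*(313 - 13) = 534*300 = 160200)
(-h)*r(-7) = (-1*160200)*(2*(-7)*(7 - 7)) = -320400*(-7)*0 = -160200*0 = 0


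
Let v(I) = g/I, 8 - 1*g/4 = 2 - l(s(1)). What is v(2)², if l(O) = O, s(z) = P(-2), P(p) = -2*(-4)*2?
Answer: 1936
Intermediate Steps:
P(p) = 16 (P(p) = 8*2 = 16)
s(z) = 16
g = 88 (g = 32 - 4*(2 - 1*16) = 32 - 4*(2 - 16) = 32 - 4*(-14) = 32 + 56 = 88)
v(I) = 88/I
v(2)² = (88/2)² = (88*(½))² = 44² = 1936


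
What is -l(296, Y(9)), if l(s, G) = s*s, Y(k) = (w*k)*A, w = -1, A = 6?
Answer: -87616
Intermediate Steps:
Y(k) = -6*k (Y(k) = -k*6 = -6*k)
l(s, G) = s²
-l(296, Y(9)) = -1*296² = -1*87616 = -87616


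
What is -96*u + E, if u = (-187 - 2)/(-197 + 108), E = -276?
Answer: -42708/89 ≈ -479.87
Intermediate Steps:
u = 189/89 (u = -189/(-89) = -189*(-1/89) = 189/89 ≈ 2.1236)
-96*u + E = -96*189/89 - 276 = -18144/89 - 276 = -42708/89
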